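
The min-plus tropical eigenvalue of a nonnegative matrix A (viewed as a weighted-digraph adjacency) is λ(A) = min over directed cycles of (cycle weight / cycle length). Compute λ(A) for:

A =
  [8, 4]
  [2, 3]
λ(A) = 3

Enumerate directed cycles and compute their means (weight / length). Sample:
  cycle 0 → 0: weight = 8, length = 1, mean = 8/1 ≈ 8.000
  cycle 1 → 1: weight = 3, length = 1, mean = 3/1 ≈ 3.000
  cycle 0 → 1 → 0: weight = 6, length = 2, mean = 6/2 ≈ 3.000
  cycle 1 → 0 → 1: weight = 6, length = 2, mean = 6/2 ≈ 3.000
Minimum mean = 3.000, attained e.g. along the cycle 1 → 1 with weight 3 and length 1. So λ(A) = 3/1 = 3.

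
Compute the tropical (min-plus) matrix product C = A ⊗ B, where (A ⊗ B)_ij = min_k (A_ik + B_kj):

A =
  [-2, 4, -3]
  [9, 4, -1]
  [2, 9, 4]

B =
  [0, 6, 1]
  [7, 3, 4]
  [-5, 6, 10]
A ⊗ B =
  [-8, 3, -1]
  [-6, 5, 8]
  [-1, 8, 3]

Apply the min-plus product entry-by-entry:
  C[0][0] = min over k of (A[0][0] + B[0][0] = -2 + 0 = -2, A[0][1] + B[1][0] = 4 + 7 = 11, A[0][2] + B[2][0] = -3 + -5 = -8) = -8 (attained at k = 2)
  C[0][1] = min over k of (A[0][0] + B[0][1] = -2 + 6 = 4, A[0][1] + B[1][1] = 4 + 3 = 7, A[0][2] + B[2][1] = -3 + 6 = 3) = 3 (attained at k = 2)
  C[0][2] = min over k of (A[0][0] + B[0][2] = -2 + 1 = -1, A[0][1] + B[1][2] = 4 + 4 = 8, A[0][2] + B[2][2] = -3 + 10 = 7) = -1 (attained at k = 0)
  C[1][0] = min over k of (A[1][0] + B[0][0] = 9 + 0 = 9, A[1][1] + B[1][0] = 4 + 7 = 11, A[1][2] + B[2][0] = -1 + -5 = -6) = -6 (attained at k = 2)
  C[1][1] = min over k of (A[1][0] + B[0][1] = 9 + 6 = 15, A[1][1] + B[1][1] = 4 + 3 = 7, A[1][2] + B[2][1] = -1 + 6 = 5) = 5 (attained at k = 2)
  C[1][2] = min over k of (A[1][0] + B[0][2] = 9 + 1 = 10, A[1][1] + B[1][2] = 4 + 4 = 8, A[1][2] + B[2][2] = -1 + 10 = 9) = 8 (attained at k = 1)
  C[2][0] = min over k of (A[2][0] + B[0][0] = 2 + 0 = 2, A[2][1] + B[1][0] = 9 + 7 = 16, A[2][2] + B[2][0] = 4 + -5 = -1) = -1 (attained at k = 2)
  C[2][1] = min over k of (A[2][0] + B[0][1] = 2 + 6 = 8, A[2][1] + B[1][1] = 9 + 3 = 12, A[2][2] + B[2][1] = 4 + 6 = 10) = 8 (attained at k = 0)
  C[2][2] = min over k of (A[2][0] + B[0][2] = 2 + 1 = 3, A[2][1] + B[1][2] = 9 + 4 = 13, A[2][2] + B[2][2] = 4 + 10 = 14) = 3 (attained at k = 0)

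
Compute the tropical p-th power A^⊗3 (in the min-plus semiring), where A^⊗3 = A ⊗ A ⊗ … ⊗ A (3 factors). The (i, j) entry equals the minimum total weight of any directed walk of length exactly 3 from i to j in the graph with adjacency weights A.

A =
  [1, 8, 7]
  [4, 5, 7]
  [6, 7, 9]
A^⊗3 =
  [3, 10, 9]
  [6, 13, 12]
  [8, 15, 14]

Each entry (A^⊗3)_ij equals the minimum over all length-3 walks i = v_0 → v_1 → … → v_3 = j of Σ_t A[v_t][v_{t+1}]. For example, for (i, j) = (0, 2) we minimise over 9 possible intermediate vertex sequences; the minimum is 9, attained along the walk 0 → 0 → 0 → 2.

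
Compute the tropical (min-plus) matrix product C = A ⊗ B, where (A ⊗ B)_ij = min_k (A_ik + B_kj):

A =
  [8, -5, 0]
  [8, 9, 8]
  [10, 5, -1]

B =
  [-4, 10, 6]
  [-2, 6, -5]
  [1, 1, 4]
A ⊗ B =
  [-7, 1, -10]
  [4, 9, 4]
  [0, 0, 0]

Apply the min-plus product entry-by-entry:
  C[0][0] = min over k of (A[0][0] + B[0][0] = 8 + -4 = 4, A[0][1] + B[1][0] = -5 + -2 = -7, A[0][2] + B[2][0] = 0 + 1 = 1) = -7 (attained at k = 1)
  C[0][1] = min over k of (A[0][0] + B[0][1] = 8 + 10 = 18, A[0][1] + B[1][1] = -5 + 6 = 1, A[0][2] + B[2][1] = 0 + 1 = 1) = 1 (attained at k = 1)
  C[0][2] = min over k of (A[0][0] + B[0][2] = 8 + 6 = 14, A[0][1] + B[1][2] = -5 + -5 = -10, A[0][2] + B[2][2] = 0 + 4 = 4) = -10 (attained at k = 1)
  C[1][0] = min over k of (A[1][0] + B[0][0] = 8 + -4 = 4, A[1][1] + B[1][0] = 9 + -2 = 7, A[1][2] + B[2][0] = 8 + 1 = 9) = 4 (attained at k = 0)
  C[1][1] = min over k of (A[1][0] + B[0][1] = 8 + 10 = 18, A[1][1] + B[1][1] = 9 + 6 = 15, A[1][2] + B[2][1] = 8 + 1 = 9) = 9 (attained at k = 2)
  C[1][2] = min over k of (A[1][0] + B[0][2] = 8 + 6 = 14, A[1][1] + B[1][2] = 9 + -5 = 4, A[1][2] + B[2][2] = 8 + 4 = 12) = 4 (attained at k = 1)
  C[2][0] = min over k of (A[2][0] + B[0][0] = 10 + -4 = 6, A[2][1] + B[1][0] = 5 + -2 = 3, A[2][2] + B[2][0] = -1 + 1 = 0) = 0 (attained at k = 2)
  C[2][1] = min over k of (A[2][0] + B[0][1] = 10 + 10 = 20, A[2][1] + B[1][1] = 5 + 6 = 11, A[2][2] + B[2][1] = -1 + 1 = 0) = 0 (attained at k = 2)
  C[2][2] = min over k of (A[2][0] + B[0][2] = 10 + 6 = 16, A[2][1] + B[1][2] = 5 + -5 = 0, A[2][2] + B[2][2] = -1 + 4 = 3) = 0 (attained at k = 1)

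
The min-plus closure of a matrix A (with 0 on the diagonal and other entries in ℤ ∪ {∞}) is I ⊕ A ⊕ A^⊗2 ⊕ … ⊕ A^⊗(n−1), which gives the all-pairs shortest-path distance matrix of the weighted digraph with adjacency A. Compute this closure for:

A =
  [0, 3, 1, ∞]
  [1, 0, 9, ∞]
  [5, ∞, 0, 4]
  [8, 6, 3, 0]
Closure =
  [0, 3, 1, 5]
  [1, 0, 2, 6]
  [5, 8, 0, 4]
  [7, 6, 3, 0]

This is the Floyd-Warshall all-pairs shortest-path computation. For each intermediate vertex k = 0, 1, …, 3, update dist[i][j] ← min(dist[i][j], dist[i][k] + dist[k][j]). The final matrix gives, for each (i, j), the minimum total weight of any directed path from i to j (possibly empty when i = j).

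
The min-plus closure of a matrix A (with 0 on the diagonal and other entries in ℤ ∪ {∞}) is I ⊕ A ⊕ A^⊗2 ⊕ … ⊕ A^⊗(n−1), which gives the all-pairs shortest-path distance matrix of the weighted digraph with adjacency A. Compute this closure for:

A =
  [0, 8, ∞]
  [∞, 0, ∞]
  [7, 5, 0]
Closure =
  [0, 8, ∞]
  [∞, 0, ∞]
  [7, 5, 0]

This is the Floyd-Warshall all-pairs shortest-path computation. For each intermediate vertex k = 0, 1, …, 2, update dist[i][j] ← min(dist[i][j], dist[i][k] + dist[k][j]). The final matrix gives, for each (i, j), the minimum total weight of any directed path from i to j (possibly empty when i = j).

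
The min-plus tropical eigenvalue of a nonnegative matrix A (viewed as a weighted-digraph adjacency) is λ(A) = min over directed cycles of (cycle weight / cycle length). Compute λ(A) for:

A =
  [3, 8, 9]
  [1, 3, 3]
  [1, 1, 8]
λ(A) = 2

Enumerate directed cycles and compute their means (weight / length). Sample:
  cycle 0 → 0: weight = 3, length = 1, mean = 3/1 ≈ 3.000
  cycle 1 → 1: weight = 3, length = 1, mean = 3/1 ≈ 3.000
  cycle 2 → 2: weight = 8, length = 1, mean = 8/1 ≈ 8.000
  cycle 0 → 1 → 0: weight = 9, length = 2, mean = 9/2 ≈ 4.500
  cycle 0 → 2 → 0: weight = 10, length = 2, mean = 10/2 ≈ 5.000
  cycle 1 → 0 → 1: weight = 9, length = 2, mean = 9/2 ≈ 4.500
Minimum mean = 2.000, attained e.g. along the cycle 1 → 2 → 1 with weight 4 and length 2. So λ(A) = 4/2 = 2.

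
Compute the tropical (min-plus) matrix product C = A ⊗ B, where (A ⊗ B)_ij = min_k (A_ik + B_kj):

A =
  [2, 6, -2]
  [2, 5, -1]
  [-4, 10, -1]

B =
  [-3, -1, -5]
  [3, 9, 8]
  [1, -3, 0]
A ⊗ B =
  [-1, -5, -3]
  [-1, -4, -3]
  [-7, -5, -9]

Apply the min-plus product entry-by-entry:
  C[0][0] = min over k of (A[0][0] + B[0][0] = 2 + -3 = -1, A[0][1] + B[1][0] = 6 + 3 = 9, A[0][2] + B[2][0] = -2 + 1 = -1) = -1 (attained at k = 0)
  C[0][1] = min over k of (A[0][0] + B[0][1] = 2 + -1 = 1, A[0][1] + B[1][1] = 6 + 9 = 15, A[0][2] + B[2][1] = -2 + -3 = -5) = -5 (attained at k = 2)
  C[0][2] = min over k of (A[0][0] + B[0][2] = 2 + -5 = -3, A[0][1] + B[1][2] = 6 + 8 = 14, A[0][2] + B[2][2] = -2 + 0 = -2) = -3 (attained at k = 0)
  C[1][0] = min over k of (A[1][0] + B[0][0] = 2 + -3 = -1, A[1][1] + B[1][0] = 5 + 3 = 8, A[1][2] + B[2][0] = -1 + 1 = 0) = -1 (attained at k = 0)
  C[1][1] = min over k of (A[1][0] + B[0][1] = 2 + -1 = 1, A[1][1] + B[1][1] = 5 + 9 = 14, A[1][2] + B[2][1] = -1 + -3 = -4) = -4 (attained at k = 2)
  C[1][2] = min over k of (A[1][0] + B[0][2] = 2 + -5 = -3, A[1][1] + B[1][2] = 5 + 8 = 13, A[1][2] + B[2][2] = -1 + 0 = -1) = -3 (attained at k = 0)
  C[2][0] = min over k of (A[2][0] + B[0][0] = -4 + -3 = -7, A[2][1] + B[1][0] = 10 + 3 = 13, A[2][2] + B[2][0] = -1 + 1 = 0) = -7 (attained at k = 0)
  C[2][1] = min over k of (A[2][0] + B[0][1] = -4 + -1 = -5, A[2][1] + B[1][1] = 10 + 9 = 19, A[2][2] + B[2][1] = -1 + -3 = -4) = -5 (attained at k = 0)
  C[2][2] = min over k of (A[2][0] + B[0][2] = -4 + -5 = -9, A[2][1] + B[1][2] = 10 + 8 = 18, A[2][2] + B[2][2] = -1 + 0 = -1) = -9 (attained at k = 0)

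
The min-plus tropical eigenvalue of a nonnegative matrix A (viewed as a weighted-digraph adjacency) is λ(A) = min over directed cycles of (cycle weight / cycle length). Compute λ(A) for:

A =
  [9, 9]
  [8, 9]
λ(A) = 17/2

Enumerate directed cycles and compute their means (weight / length). Sample:
  cycle 0 → 0: weight = 9, length = 1, mean = 9/1 ≈ 9.000
  cycle 1 → 1: weight = 9, length = 1, mean = 9/1 ≈ 9.000
  cycle 0 → 1 → 0: weight = 17, length = 2, mean = 17/2 ≈ 8.500
  cycle 1 → 0 → 1: weight = 17, length = 2, mean = 17/2 ≈ 8.500
Minimum mean = 8.500, attained e.g. along the cycle 0 → 1 → 0 with weight 17 and length 2. So λ(A) = 17/2 = 17/2.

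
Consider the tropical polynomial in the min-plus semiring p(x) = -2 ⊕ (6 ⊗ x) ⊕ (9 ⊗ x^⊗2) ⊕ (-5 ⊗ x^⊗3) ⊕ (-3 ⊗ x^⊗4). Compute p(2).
p(2) = -2

A tropical monomial a ⊗ x^⊗i evaluates to a + i · x. Evaluating each term at x = 2:
  Term 0 contributes -2 + 0 · 2 = -2
  Term 1 contributes 6 + 1 · 2 = 8
  Term 2 contributes 9 + 2 · 2 = 13
  Term 3 contributes -5 + 3 · 2 = 1
  Term 4 contributes -3 + 4 · 2 = 5
p(2) = ⊕ of these = min[-2, 8, 13, 1, 5] = -2.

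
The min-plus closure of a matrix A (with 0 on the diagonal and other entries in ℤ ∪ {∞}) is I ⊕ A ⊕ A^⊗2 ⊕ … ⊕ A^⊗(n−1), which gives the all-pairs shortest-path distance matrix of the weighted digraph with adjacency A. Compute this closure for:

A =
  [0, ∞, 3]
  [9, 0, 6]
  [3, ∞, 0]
Closure =
  [0, ∞, 3]
  [9, 0, 6]
  [3, ∞, 0]

This is the Floyd-Warshall all-pairs shortest-path computation. For each intermediate vertex k = 0, 1, …, 2, update dist[i][j] ← min(dist[i][j], dist[i][k] + dist[k][j]). The final matrix gives, for each (i, j), the minimum total weight of any directed path from i to j (possibly empty when i = j).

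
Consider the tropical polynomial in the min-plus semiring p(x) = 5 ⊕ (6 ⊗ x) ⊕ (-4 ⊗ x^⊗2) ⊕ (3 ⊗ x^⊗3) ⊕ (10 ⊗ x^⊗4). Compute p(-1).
p(-1) = -6

A tropical monomial a ⊗ x^⊗i evaluates to a + i · x. Evaluating each term at x = -1:
  Term 0 contributes 5 + 0 · -1 = 5
  Term 1 contributes 6 + 1 · -1 = 5
  Term 2 contributes -4 + 2 · -1 = -6
  Term 3 contributes 3 + 3 · -1 = 0
  Term 4 contributes 10 + 4 · -1 = 6
p(-1) = ⊕ of these = min[5, 5, -6, 0, 6] = -6.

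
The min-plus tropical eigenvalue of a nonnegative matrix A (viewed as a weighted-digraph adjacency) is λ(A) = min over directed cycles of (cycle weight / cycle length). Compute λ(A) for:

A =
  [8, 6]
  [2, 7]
λ(A) = 4

Enumerate directed cycles and compute their means (weight / length). Sample:
  cycle 0 → 0: weight = 8, length = 1, mean = 8/1 ≈ 8.000
  cycle 1 → 1: weight = 7, length = 1, mean = 7/1 ≈ 7.000
  cycle 0 → 1 → 0: weight = 8, length = 2, mean = 8/2 ≈ 4.000
  cycle 1 → 0 → 1: weight = 8, length = 2, mean = 8/2 ≈ 4.000
Minimum mean = 4.000, attained e.g. along the cycle 0 → 1 → 0 with weight 8 and length 2. So λ(A) = 8/2 = 4.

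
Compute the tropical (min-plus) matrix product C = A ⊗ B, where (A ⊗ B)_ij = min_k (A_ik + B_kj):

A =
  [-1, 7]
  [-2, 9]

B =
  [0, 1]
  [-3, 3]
A ⊗ B =
  [-1, 0]
  [-2, -1]

Apply the min-plus product entry-by-entry:
  C[0][0] = min over k of (A[0][0] + B[0][0] = -1 + 0 = -1, A[0][1] + B[1][0] = 7 + -3 = 4) = -1 (attained at k = 0)
  C[0][1] = min over k of (A[0][0] + B[0][1] = -1 + 1 = 0, A[0][1] + B[1][1] = 7 + 3 = 10) = 0 (attained at k = 0)
  C[1][0] = min over k of (A[1][0] + B[0][0] = -2 + 0 = -2, A[1][1] + B[1][0] = 9 + -3 = 6) = -2 (attained at k = 0)
  C[1][1] = min over k of (A[1][0] + B[0][1] = -2 + 1 = -1, A[1][1] + B[1][1] = 9 + 3 = 12) = -1 (attained at k = 0)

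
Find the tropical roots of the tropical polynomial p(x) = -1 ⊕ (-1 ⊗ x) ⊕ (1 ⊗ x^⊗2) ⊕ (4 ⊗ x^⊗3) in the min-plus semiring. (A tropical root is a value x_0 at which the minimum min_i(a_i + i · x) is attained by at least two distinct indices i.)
Roots: {-3, -2, 0}

Each tropical root is a break point of the lower envelope of the lines y = a_i + i · x (there are 4 lines, with slopes 0, 1, ..., 3). Only the lines that attain the minimum somewhere contribute to roots; other lines are dominated. Here the surviving (envelope) indices are i = 3, i = 2, i = 1, i = 0.
Intersections between consecutive envelope lines give the roots: for adjacent envelope indices i < j the intersection is x = (a_i − a_j) / (j − i). Reading off the sorted break points: {-3, -2, 0}.
Verification: at each break x_0, at least two indices attain the minimum of min_i(a_i + i · x_0).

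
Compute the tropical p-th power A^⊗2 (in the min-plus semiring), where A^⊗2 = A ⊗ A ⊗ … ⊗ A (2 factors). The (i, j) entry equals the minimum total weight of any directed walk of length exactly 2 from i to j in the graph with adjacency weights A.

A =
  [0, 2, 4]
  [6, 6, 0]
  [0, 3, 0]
A^⊗2 =
  [0, 2, 2]
  [0, 3, 0]
  [0, 2, 0]

Each entry (A^⊗2)_ij equals the minimum over all length-2 walks i = v_0 → v_1 → … → v_2 = j of Σ_t A[v_t][v_{t+1}]. For example, for (i, j) = (0, 2) we minimise over 3 possible intermediate vertex sequences; the minimum is 2, attained along the walk 0 → 1 → 2.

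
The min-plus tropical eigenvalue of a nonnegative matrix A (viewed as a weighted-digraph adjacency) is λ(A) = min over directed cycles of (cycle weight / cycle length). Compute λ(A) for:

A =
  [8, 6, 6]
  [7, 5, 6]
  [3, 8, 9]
λ(A) = 9/2

Enumerate directed cycles and compute their means (weight / length). Sample:
  cycle 0 → 0: weight = 8, length = 1, mean = 8/1 ≈ 8.000
  cycle 1 → 1: weight = 5, length = 1, mean = 5/1 ≈ 5.000
  cycle 2 → 2: weight = 9, length = 1, mean = 9/1 ≈ 9.000
  cycle 0 → 1 → 0: weight = 13, length = 2, mean = 13/2 ≈ 6.500
  cycle 0 → 2 → 0: weight = 9, length = 2, mean = 9/2 ≈ 4.500
  cycle 1 → 0 → 1: weight = 13, length = 2, mean = 13/2 ≈ 6.500
Minimum mean = 4.500, attained e.g. along the cycle 0 → 2 → 0 with weight 9 and length 2. So λ(A) = 9/2 = 9/2.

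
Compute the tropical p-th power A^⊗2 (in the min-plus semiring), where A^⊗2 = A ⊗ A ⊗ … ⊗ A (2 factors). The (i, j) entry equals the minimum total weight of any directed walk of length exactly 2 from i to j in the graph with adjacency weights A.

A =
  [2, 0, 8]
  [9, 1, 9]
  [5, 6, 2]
A^⊗2 =
  [4, 1, 9]
  [10, 2, 10]
  [7, 5, 4]

Each entry (A^⊗2)_ij equals the minimum over all length-2 walks i = v_0 → v_1 → … → v_2 = j of Σ_t A[v_t][v_{t+1}]. For example, for (i, j) = (0, 2) we minimise over 3 possible intermediate vertex sequences; the minimum is 9, attained along the walk 0 → 1 → 2.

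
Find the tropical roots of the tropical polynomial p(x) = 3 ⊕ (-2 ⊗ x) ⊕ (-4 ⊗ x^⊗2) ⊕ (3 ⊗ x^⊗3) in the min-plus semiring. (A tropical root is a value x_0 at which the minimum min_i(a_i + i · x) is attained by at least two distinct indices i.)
Roots: {-7, 2, 5}

Each tropical root is a break point of the lower envelope of the lines y = a_i + i · x (there are 4 lines, with slopes 0, 1, ..., 3). Only the lines that attain the minimum somewhere contribute to roots; other lines are dominated. Here the surviving (envelope) indices are i = 3, i = 2, i = 1, i = 0.
Intersections between consecutive envelope lines give the roots: for adjacent envelope indices i < j the intersection is x = (a_i − a_j) / (j − i). Reading off the sorted break points: {-7, 2, 5}.
Verification: at each break x_0, at least two indices attain the minimum of min_i(a_i + i · x_0).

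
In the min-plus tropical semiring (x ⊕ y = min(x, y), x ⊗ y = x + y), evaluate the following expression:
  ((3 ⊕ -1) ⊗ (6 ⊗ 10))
((3 ⊕ -1) ⊗ (6 ⊗ 10)) = 15

Expand innermost to outermost. Recall ⊕ takes the minimum of its arguments and ⊗ takes their sum. Working out the expression ((3 ⊕ -1) ⊗ (6 ⊗ 10)) gives 15.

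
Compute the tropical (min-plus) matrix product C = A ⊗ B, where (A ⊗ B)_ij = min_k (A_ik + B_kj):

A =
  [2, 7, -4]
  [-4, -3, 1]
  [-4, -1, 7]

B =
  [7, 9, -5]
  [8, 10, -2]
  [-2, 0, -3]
A ⊗ B =
  [-6, -4, -7]
  [-1, 1, -9]
  [3, 5, -9]

Apply the min-plus product entry-by-entry:
  C[0][0] = min over k of (A[0][0] + B[0][0] = 2 + 7 = 9, A[0][1] + B[1][0] = 7 + 8 = 15, A[0][2] + B[2][0] = -4 + -2 = -6) = -6 (attained at k = 2)
  C[0][1] = min over k of (A[0][0] + B[0][1] = 2 + 9 = 11, A[0][1] + B[1][1] = 7 + 10 = 17, A[0][2] + B[2][1] = -4 + 0 = -4) = -4 (attained at k = 2)
  C[0][2] = min over k of (A[0][0] + B[0][2] = 2 + -5 = -3, A[0][1] + B[1][2] = 7 + -2 = 5, A[0][2] + B[2][2] = -4 + -3 = -7) = -7 (attained at k = 2)
  C[1][0] = min over k of (A[1][0] + B[0][0] = -4 + 7 = 3, A[1][1] + B[1][0] = -3 + 8 = 5, A[1][2] + B[2][0] = 1 + -2 = -1) = -1 (attained at k = 2)
  C[1][1] = min over k of (A[1][0] + B[0][1] = -4 + 9 = 5, A[1][1] + B[1][1] = -3 + 10 = 7, A[1][2] + B[2][1] = 1 + 0 = 1) = 1 (attained at k = 2)
  C[1][2] = min over k of (A[1][0] + B[0][2] = -4 + -5 = -9, A[1][1] + B[1][2] = -3 + -2 = -5, A[1][2] + B[2][2] = 1 + -3 = -2) = -9 (attained at k = 0)
  C[2][0] = min over k of (A[2][0] + B[0][0] = -4 + 7 = 3, A[2][1] + B[1][0] = -1 + 8 = 7, A[2][2] + B[2][0] = 7 + -2 = 5) = 3 (attained at k = 0)
  C[2][1] = min over k of (A[2][0] + B[0][1] = -4 + 9 = 5, A[2][1] + B[1][1] = -1 + 10 = 9, A[2][2] + B[2][1] = 7 + 0 = 7) = 5 (attained at k = 0)
  C[2][2] = min over k of (A[2][0] + B[0][2] = -4 + -5 = -9, A[2][1] + B[1][2] = -1 + -2 = -3, A[2][2] + B[2][2] = 7 + -3 = 4) = -9 (attained at k = 0)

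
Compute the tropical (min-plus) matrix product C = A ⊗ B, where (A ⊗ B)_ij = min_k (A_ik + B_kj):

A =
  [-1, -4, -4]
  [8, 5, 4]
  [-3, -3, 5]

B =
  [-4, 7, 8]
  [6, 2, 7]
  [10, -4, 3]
A ⊗ B =
  [-5, -8, -1]
  [4, 0, 7]
  [-7, -1, 4]

Apply the min-plus product entry-by-entry:
  C[0][0] = min over k of (A[0][0] + B[0][0] = -1 + -4 = -5, A[0][1] + B[1][0] = -4 + 6 = 2, A[0][2] + B[2][0] = -4 + 10 = 6) = -5 (attained at k = 0)
  C[0][1] = min over k of (A[0][0] + B[0][1] = -1 + 7 = 6, A[0][1] + B[1][1] = -4 + 2 = -2, A[0][2] + B[2][1] = -4 + -4 = -8) = -8 (attained at k = 2)
  C[0][2] = min over k of (A[0][0] + B[0][2] = -1 + 8 = 7, A[0][1] + B[1][2] = -4 + 7 = 3, A[0][2] + B[2][2] = -4 + 3 = -1) = -1 (attained at k = 2)
  C[1][0] = min over k of (A[1][0] + B[0][0] = 8 + -4 = 4, A[1][1] + B[1][0] = 5 + 6 = 11, A[1][2] + B[2][0] = 4 + 10 = 14) = 4 (attained at k = 0)
  C[1][1] = min over k of (A[1][0] + B[0][1] = 8 + 7 = 15, A[1][1] + B[1][1] = 5 + 2 = 7, A[1][2] + B[2][1] = 4 + -4 = 0) = 0 (attained at k = 2)
  C[1][2] = min over k of (A[1][0] + B[0][2] = 8 + 8 = 16, A[1][1] + B[1][2] = 5 + 7 = 12, A[1][2] + B[2][2] = 4 + 3 = 7) = 7 (attained at k = 2)
  C[2][0] = min over k of (A[2][0] + B[0][0] = -3 + -4 = -7, A[2][1] + B[1][0] = -3 + 6 = 3, A[2][2] + B[2][0] = 5 + 10 = 15) = -7 (attained at k = 0)
  C[2][1] = min over k of (A[2][0] + B[0][1] = -3 + 7 = 4, A[2][1] + B[1][1] = -3 + 2 = -1, A[2][2] + B[2][1] = 5 + -4 = 1) = -1 (attained at k = 1)
  C[2][2] = min over k of (A[2][0] + B[0][2] = -3 + 8 = 5, A[2][1] + B[1][2] = -3 + 7 = 4, A[2][2] + B[2][2] = 5 + 3 = 8) = 4 (attained at k = 1)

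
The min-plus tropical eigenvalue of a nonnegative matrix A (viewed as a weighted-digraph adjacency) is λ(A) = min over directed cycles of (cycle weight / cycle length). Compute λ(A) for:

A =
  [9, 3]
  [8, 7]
λ(A) = 11/2

Enumerate directed cycles and compute their means (weight / length). Sample:
  cycle 0 → 0: weight = 9, length = 1, mean = 9/1 ≈ 9.000
  cycle 1 → 1: weight = 7, length = 1, mean = 7/1 ≈ 7.000
  cycle 0 → 1 → 0: weight = 11, length = 2, mean = 11/2 ≈ 5.500
  cycle 1 → 0 → 1: weight = 11, length = 2, mean = 11/2 ≈ 5.500
Minimum mean = 5.500, attained e.g. along the cycle 0 → 1 → 0 with weight 11 and length 2. So λ(A) = 11/2 = 11/2.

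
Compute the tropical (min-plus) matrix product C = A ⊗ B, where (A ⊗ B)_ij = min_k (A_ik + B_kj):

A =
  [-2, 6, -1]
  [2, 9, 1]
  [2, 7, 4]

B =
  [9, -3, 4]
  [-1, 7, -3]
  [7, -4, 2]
A ⊗ B =
  [5, -5, 1]
  [8, -3, 3]
  [6, -1, 4]

Apply the min-plus product entry-by-entry:
  C[0][0] = min over k of (A[0][0] + B[0][0] = -2 + 9 = 7, A[0][1] + B[1][0] = 6 + -1 = 5, A[0][2] + B[2][0] = -1 + 7 = 6) = 5 (attained at k = 1)
  C[0][1] = min over k of (A[0][0] + B[0][1] = -2 + -3 = -5, A[0][1] + B[1][1] = 6 + 7 = 13, A[0][2] + B[2][1] = -1 + -4 = -5) = -5 (attained at k = 0)
  C[0][2] = min over k of (A[0][0] + B[0][2] = -2 + 4 = 2, A[0][1] + B[1][2] = 6 + -3 = 3, A[0][2] + B[2][2] = -1 + 2 = 1) = 1 (attained at k = 2)
  C[1][0] = min over k of (A[1][0] + B[0][0] = 2 + 9 = 11, A[1][1] + B[1][0] = 9 + -1 = 8, A[1][2] + B[2][0] = 1 + 7 = 8) = 8 (attained at k = 1)
  C[1][1] = min over k of (A[1][0] + B[0][1] = 2 + -3 = -1, A[1][1] + B[1][1] = 9 + 7 = 16, A[1][2] + B[2][1] = 1 + -4 = -3) = -3 (attained at k = 2)
  C[1][2] = min over k of (A[1][0] + B[0][2] = 2 + 4 = 6, A[1][1] + B[1][2] = 9 + -3 = 6, A[1][2] + B[2][2] = 1 + 2 = 3) = 3 (attained at k = 2)
  C[2][0] = min over k of (A[2][0] + B[0][0] = 2 + 9 = 11, A[2][1] + B[1][0] = 7 + -1 = 6, A[2][2] + B[2][0] = 4 + 7 = 11) = 6 (attained at k = 1)
  C[2][1] = min over k of (A[2][0] + B[0][1] = 2 + -3 = -1, A[2][1] + B[1][1] = 7 + 7 = 14, A[2][2] + B[2][1] = 4 + -4 = 0) = -1 (attained at k = 0)
  C[2][2] = min over k of (A[2][0] + B[0][2] = 2 + 4 = 6, A[2][1] + B[1][2] = 7 + -3 = 4, A[2][2] + B[2][2] = 4 + 2 = 6) = 4 (attained at k = 1)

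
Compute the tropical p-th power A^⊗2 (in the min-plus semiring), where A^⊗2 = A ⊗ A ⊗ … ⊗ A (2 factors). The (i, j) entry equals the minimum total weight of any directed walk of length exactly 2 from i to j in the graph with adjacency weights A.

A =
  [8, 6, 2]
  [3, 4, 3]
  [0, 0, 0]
A^⊗2 =
  [2, 2, 2]
  [3, 3, 3]
  [0, 0, 0]

Each entry (A^⊗2)_ij equals the minimum over all length-2 walks i = v_0 → v_1 → … → v_2 = j of Σ_t A[v_t][v_{t+1}]. For example, for (i, j) = (0, 2) we minimise over 3 possible intermediate vertex sequences; the minimum is 2, attained along the walk 0 → 2 → 2.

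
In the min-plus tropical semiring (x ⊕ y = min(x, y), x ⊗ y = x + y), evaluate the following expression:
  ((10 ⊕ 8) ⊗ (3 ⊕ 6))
((10 ⊕ 8) ⊗ (3 ⊕ 6)) = 11

Expand innermost to outermost. Recall ⊕ takes the minimum of its arguments and ⊗ takes their sum. Working out the expression ((10 ⊕ 8) ⊗ (3 ⊕ 6)) gives 11.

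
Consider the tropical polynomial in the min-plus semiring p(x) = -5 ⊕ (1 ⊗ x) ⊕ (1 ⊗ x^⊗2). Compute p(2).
p(2) = -5

A tropical monomial a ⊗ x^⊗i evaluates to a + i · x. Evaluating each term at x = 2:
  Term 0 contributes -5 + 0 · 2 = -5
  Term 1 contributes 1 + 1 · 2 = 3
  Term 2 contributes 1 + 2 · 2 = 5
p(2) = ⊕ of these = min[-5, 3, 5] = -5.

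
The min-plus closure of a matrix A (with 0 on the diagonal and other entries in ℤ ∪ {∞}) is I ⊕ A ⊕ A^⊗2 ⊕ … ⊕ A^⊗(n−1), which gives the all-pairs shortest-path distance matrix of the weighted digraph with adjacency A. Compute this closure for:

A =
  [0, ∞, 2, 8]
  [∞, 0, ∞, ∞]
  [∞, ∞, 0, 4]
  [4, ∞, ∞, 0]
Closure =
  [0, ∞, 2, 6]
  [∞, 0, ∞, ∞]
  [8, ∞, 0, 4]
  [4, ∞, 6, 0]

This is the Floyd-Warshall all-pairs shortest-path computation. For each intermediate vertex k = 0, 1, …, 3, update dist[i][j] ← min(dist[i][j], dist[i][k] + dist[k][j]). The final matrix gives, for each (i, j), the minimum total weight of any directed path from i to j (possibly empty when i = j).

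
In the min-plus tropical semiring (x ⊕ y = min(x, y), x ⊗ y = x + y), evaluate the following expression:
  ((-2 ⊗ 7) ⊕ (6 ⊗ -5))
((-2 ⊗ 7) ⊕ (6 ⊗ -5)) = 1

Expand innermost to outermost. Recall ⊕ takes the minimum of its arguments and ⊗ takes their sum. Working out the expression ((-2 ⊗ 7) ⊕ (6 ⊗ -5)) gives 1.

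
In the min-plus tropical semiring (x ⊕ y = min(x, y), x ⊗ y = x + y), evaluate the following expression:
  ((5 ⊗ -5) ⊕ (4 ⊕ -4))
((5 ⊗ -5) ⊕ (4 ⊕ -4)) = -4

Expand innermost to outermost. Recall ⊕ takes the minimum of its arguments and ⊗ takes their sum. Working out the expression ((5 ⊗ -5) ⊕ (4 ⊕ -4)) gives -4.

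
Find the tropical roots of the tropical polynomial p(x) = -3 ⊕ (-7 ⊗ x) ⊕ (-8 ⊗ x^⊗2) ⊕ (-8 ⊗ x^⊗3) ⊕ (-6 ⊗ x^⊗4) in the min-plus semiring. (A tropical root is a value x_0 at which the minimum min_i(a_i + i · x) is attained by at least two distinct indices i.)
Roots: {-2, 0, 1, 4}

Each tropical root is a break point of the lower envelope of the lines y = a_i + i · x (there are 5 lines, with slopes 0, 1, ..., 4). Only the lines that attain the minimum somewhere contribute to roots; other lines are dominated. Here the surviving (envelope) indices are i = 4, i = 3, i = 2, i = 1, i = 0.
Intersections between consecutive envelope lines give the roots: for adjacent envelope indices i < j the intersection is x = (a_i − a_j) / (j − i). Reading off the sorted break points: {-2, 0, 1, 4}.
Verification: at each break x_0, at least two indices attain the minimum of min_i(a_i + i · x_0).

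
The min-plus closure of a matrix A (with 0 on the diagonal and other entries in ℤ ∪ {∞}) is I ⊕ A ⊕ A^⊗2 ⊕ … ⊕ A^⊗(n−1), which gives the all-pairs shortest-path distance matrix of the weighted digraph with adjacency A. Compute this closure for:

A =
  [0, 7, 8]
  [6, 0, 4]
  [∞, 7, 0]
Closure =
  [0, 7, 8]
  [6, 0, 4]
  [13, 7, 0]

This is the Floyd-Warshall all-pairs shortest-path computation. For each intermediate vertex k = 0, 1, …, 2, update dist[i][j] ← min(dist[i][j], dist[i][k] + dist[k][j]). The final matrix gives, for each (i, j), the minimum total weight of any directed path from i to j (possibly empty when i = j).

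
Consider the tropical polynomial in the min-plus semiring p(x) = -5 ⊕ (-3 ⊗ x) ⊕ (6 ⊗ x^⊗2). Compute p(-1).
p(-1) = -5

A tropical monomial a ⊗ x^⊗i evaluates to a + i · x. Evaluating each term at x = -1:
  Term 0 contributes -5 + 0 · -1 = -5
  Term 1 contributes -3 + 1 · -1 = -4
  Term 2 contributes 6 + 2 · -1 = 4
p(-1) = ⊕ of these = min[-5, -4, 4] = -5.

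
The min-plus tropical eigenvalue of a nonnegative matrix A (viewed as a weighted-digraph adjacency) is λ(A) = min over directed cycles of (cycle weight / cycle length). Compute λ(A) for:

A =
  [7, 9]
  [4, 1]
λ(A) = 1

Enumerate directed cycles and compute their means (weight / length). Sample:
  cycle 0 → 0: weight = 7, length = 1, mean = 7/1 ≈ 7.000
  cycle 1 → 1: weight = 1, length = 1, mean = 1/1 ≈ 1.000
  cycle 0 → 1 → 0: weight = 13, length = 2, mean = 13/2 ≈ 6.500
  cycle 1 → 0 → 1: weight = 13, length = 2, mean = 13/2 ≈ 6.500
Minimum mean = 1.000, attained e.g. along the cycle 1 → 1 with weight 1 and length 1. So λ(A) = 1/1 = 1.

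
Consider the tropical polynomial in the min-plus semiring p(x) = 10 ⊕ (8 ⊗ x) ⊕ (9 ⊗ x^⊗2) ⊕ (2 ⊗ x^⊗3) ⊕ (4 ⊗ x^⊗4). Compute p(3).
p(3) = 10

A tropical monomial a ⊗ x^⊗i evaluates to a + i · x. Evaluating each term at x = 3:
  Term 0 contributes 10 + 0 · 3 = 10
  Term 1 contributes 8 + 1 · 3 = 11
  Term 2 contributes 9 + 2 · 3 = 15
  Term 3 contributes 2 + 3 · 3 = 11
  Term 4 contributes 4 + 4 · 3 = 16
p(3) = ⊕ of these = min[10, 11, 15, 11, 16] = 10.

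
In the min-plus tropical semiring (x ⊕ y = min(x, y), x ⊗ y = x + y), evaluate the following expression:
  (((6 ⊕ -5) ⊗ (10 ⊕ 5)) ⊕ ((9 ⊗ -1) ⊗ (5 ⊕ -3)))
(((6 ⊕ -5) ⊗ (10 ⊕ 5)) ⊕ ((9 ⊗ -1) ⊗ (5 ⊕ -3))) = 0

Expand innermost to outermost. Recall ⊕ takes the minimum of its arguments and ⊗ takes their sum. Working out the expression (((6 ⊕ -5) ⊗ (10 ⊕ 5)) ⊕ ((9 ⊗ -1) ⊗ (5 ⊕ -3))) gives 0.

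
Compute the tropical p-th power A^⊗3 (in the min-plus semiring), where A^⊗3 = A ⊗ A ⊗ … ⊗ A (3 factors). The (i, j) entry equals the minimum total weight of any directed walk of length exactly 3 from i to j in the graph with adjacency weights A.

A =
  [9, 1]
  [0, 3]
A^⊗3 =
  [4, 2]
  [1, 4]

Each entry (A^⊗3)_ij equals the minimum over all length-3 walks i = v_0 → v_1 → … → v_3 = j of Σ_t A[v_t][v_{t+1}]. For example, for (i, j) = (0, 1) we minimise over 4 possible intermediate vertex sequences; the minimum is 2, attained along the walk 0 → 1 → 0 → 1.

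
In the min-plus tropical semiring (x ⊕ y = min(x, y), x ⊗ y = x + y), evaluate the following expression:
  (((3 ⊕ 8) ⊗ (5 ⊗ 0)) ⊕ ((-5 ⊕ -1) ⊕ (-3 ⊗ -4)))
(((3 ⊕ 8) ⊗ (5 ⊗ 0)) ⊕ ((-5 ⊕ -1) ⊕ (-3 ⊗ -4))) = -7

Expand innermost to outermost. Recall ⊕ takes the minimum of its arguments and ⊗ takes their sum. Working out the expression (((3 ⊕ 8) ⊗ (5 ⊗ 0)) ⊕ ((-5 ⊕ -1) ⊕ (-3 ⊗ -4))) gives -7.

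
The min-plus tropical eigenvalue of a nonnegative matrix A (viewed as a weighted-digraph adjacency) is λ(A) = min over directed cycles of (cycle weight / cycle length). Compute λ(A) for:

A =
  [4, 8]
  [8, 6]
λ(A) = 4

Enumerate directed cycles and compute their means (weight / length). Sample:
  cycle 0 → 0: weight = 4, length = 1, mean = 4/1 ≈ 4.000
  cycle 1 → 1: weight = 6, length = 1, mean = 6/1 ≈ 6.000
  cycle 0 → 1 → 0: weight = 16, length = 2, mean = 16/2 ≈ 8.000
  cycle 1 → 0 → 1: weight = 16, length = 2, mean = 16/2 ≈ 8.000
Minimum mean = 4.000, attained e.g. along the cycle 0 → 0 with weight 4 and length 1. So λ(A) = 4/1 = 4.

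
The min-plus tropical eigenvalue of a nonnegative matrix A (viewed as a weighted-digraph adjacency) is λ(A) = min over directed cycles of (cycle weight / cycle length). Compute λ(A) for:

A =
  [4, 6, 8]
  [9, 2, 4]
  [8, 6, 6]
λ(A) = 2

Enumerate directed cycles and compute their means (weight / length). Sample:
  cycle 0 → 0: weight = 4, length = 1, mean = 4/1 ≈ 4.000
  cycle 1 → 1: weight = 2, length = 1, mean = 2/1 ≈ 2.000
  cycle 2 → 2: weight = 6, length = 1, mean = 6/1 ≈ 6.000
  cycle 0 → 1 → 0: weight = 15, length = 2, mean = 15/2 ≈ 7.500
  cycle 0 → 2 → 0: weight = 16, length = 2, mean = 16/2 ≈ 8.000
  cycle 1 → 0 → 1: weight = 15, length = 2, mean = 15/2 ≈ 7.500
Minimum mean = 2.000, attained e.g. along the cycle 1 → 1 with weight 2 and length 1. So λ(A) = 2/1 = 2.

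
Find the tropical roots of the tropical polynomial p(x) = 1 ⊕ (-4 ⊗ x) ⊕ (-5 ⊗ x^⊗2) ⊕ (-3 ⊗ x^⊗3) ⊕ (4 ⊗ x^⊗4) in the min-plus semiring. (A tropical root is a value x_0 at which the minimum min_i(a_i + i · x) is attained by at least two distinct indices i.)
Roots: {-7, -2, 1, 5}

Each tropical root is a break point of the lower envelope of the lines y = a_i + i · x (there are 5 lines, with slopes 0, 1, ..., 4). Only the lines that attain the minimum somewhere contribute to roots; other lines are dominated. Here the surviving (envelope) indices are i = 4, i = 3, i = 2, i = 1, i = 0.
Intersections between consecutive envelope lines give the roots: for adjacent envelope indices i < j the intersection is x = (a_i − a_j) / (j − i). Reading off the sorted break points: {-7, -2, 1, 5}.
Verification: at each break x_0, at least two indices attain the minimum of min_i(a_i + i · x_0).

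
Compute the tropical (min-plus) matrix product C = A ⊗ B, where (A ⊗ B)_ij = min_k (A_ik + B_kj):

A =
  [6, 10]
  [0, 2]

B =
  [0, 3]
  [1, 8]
A ⊗ B =
  [6, 9]
  [0, 3]

Apply the min-plus product entry-by-entry:
  C[0][0] = min over k of (A[0][0] + B[0][0] = 6 + 0 = 6, A[0][1] + B[1][0] = 10 + 1 = 11) = 6 (attained at k = 0)
  C[0][1] = min over k of (A[0][0] + B[0][1] = 6 + 3 = 9, A[0][1] + B[1][1] = 10 + 8 = 18) = 9 (attained at k = 0)
  C[1][0] = min over k of (A[1][0] + B[0][0] = 0 + 0 = 0, A[1][1] + B[1][0] = 2 + 1 = 3) = 0 (attained at k = 0)
  C[1][1] = min over k of (A[1][0] + B[0][1] = 0 + 3 = 3, A[1][1] + B[1][1] = 2 + 8 = 10) = 3 (attained at k = 0)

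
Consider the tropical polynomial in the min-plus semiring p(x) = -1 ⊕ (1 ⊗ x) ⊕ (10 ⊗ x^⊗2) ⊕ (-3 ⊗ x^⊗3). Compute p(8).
p(8) = -1

A tropical monomial a ⊗ x^⊗i evaluates to a + i · x. Evaluating each term at x = 8:
  Term 0 contributes -1 + 0 · 8 = -1
  Term 1 contributes 1 + 1 · 8 = 9
  Term 2 contributes 10 + 2 · 8 = 26
  Term 3 contributes -3 + 3 · 8 = 21
p(8) = ⊕ of these = min[-1, 9, 26, 21] = -1.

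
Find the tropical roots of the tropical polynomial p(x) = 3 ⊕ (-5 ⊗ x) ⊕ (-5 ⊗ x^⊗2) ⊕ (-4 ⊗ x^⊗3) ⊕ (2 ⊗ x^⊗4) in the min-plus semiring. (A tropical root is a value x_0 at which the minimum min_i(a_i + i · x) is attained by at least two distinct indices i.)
Roots: {-6, -1, 0, 8}

Each tropical root is a break point of the lower envelope of the lines y = a_i + i · x (there are 5 lines, with slopes 0, 1, ..., 4). Only the lines that attain the minimum somewhere contribute to roots; other lines are dominated. Here the surviving (envelope) indices are i = 4, i = 3, i = 2, i = 1, i = 0.
Intersections between consecutive envelope lines give the roots: for adjacent envelope indices i < j the intersection is x = (a_i − a_j) / (j − i). Reading off the sorted break points: {-6, -1, 0, 8}.
Verification: at each break x_0, at least two indices attain the minimum of min_i(a_i + i · x_0).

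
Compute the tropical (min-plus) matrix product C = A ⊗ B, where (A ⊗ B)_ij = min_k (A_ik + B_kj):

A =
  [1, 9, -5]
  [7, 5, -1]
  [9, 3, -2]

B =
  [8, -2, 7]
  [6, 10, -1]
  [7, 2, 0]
A ⊗ B =
  [2, -3, -5]
  [6, 1, -1]
  [5, 0, -2]

Apply the min-plus product entry-by-entry:
  C[0][0] = min over k of (A[0][0] + B[0][0] = 1 + 8 = 9, A[0][1] + B[1][0] = 9 + 6 = 15, A[0][2] + B[2][0] = -5 + 7 = 2) = 2 (attained at k = 2)
  C[0][1] = min over k of (A[0][0] + B[0][1] = 1 + -2 = -1, A[0][1] + B[1][1] = 9 + 10 = 19, A[0][2] + B[2][1] = -5 + 2 = -3) = -3 (attained at k = 2)
  C[0][2] = min over k of (A[0][0] + B[0][2] = 1 + 7 = 8, A[0][1] + B[1][2] = 9 + -1 = 8, A[0][2] + B[2][2] = -5 + 0 = -5) = -5 (attained at k = 2)
  C[1][0] = min over k of (A[1][0] + B[0][0] = 7 + 8 = 15, A[1][1] + B[1][0] = 5 + 6 = 11, A[1][2] + B[2][0] = -1 + 7 = 6) = 6 (attained at k = 2)
  C[1][1] = min over k of (A[1][0] + B[0][1] = 7 + -2 = 5, A[1][1] + B[1][1] = 5 + 10 = 15, A[1][2] + B[2][1] = -1 + 2 = 1) = 1 (attained at k = 2)
  C[1][2] = min over k of (A[1][0] + B[0][2] = 7 + 7 = 14, A[1][1] + B[1][2] = 5 + -1 = 4, A[1][2] + B[2][2] = -1 + 0 = -1) = -1 (attained at k = 2)
  C[2][0] = min over k of (A[2][0] + B[0][0] = 9 + 8 = 17, A[2][1] + B[1][0] = 3 + 6 = 9, A[2][2] + B[2][0] = -2 + 7 = 5) = 5 (attained at k = 2)
  C[2][1] = min over k of (A[2][0] + B[0][1] = 9 + -2 = 7, A[2][1] + B[1][1] = 3 + 10 = 13, A[2][2] + B[2][1] = -2 + 2 = 0) = 0 (attained at k = 2)
  C[2][2] = min over k of (A[2][0] + B[0][2] = 9 + 7 = 16, A[2][1] + B[1][2] = 3 + -1 = 2, A[2][2] + B[2][2] = -2 + 0 = -2) = -2 (attained at k = 2)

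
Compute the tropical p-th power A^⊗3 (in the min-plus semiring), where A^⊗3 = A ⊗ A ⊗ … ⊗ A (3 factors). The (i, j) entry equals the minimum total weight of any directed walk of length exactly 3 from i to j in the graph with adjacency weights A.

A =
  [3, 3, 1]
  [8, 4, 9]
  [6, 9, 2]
A^⊗3 =
  [9, 9, 5]
  [14, 12, 11]
  [10, 11, 6]

Each entry (A^⊗3)_ij equals the minimum over all length-3 walks i = v_0 → v_1 → … → v_3 = j of Σ_t A[v_t][v_{t+1}]. For example, for (i, j) = (0, 2) we minimise over 9 possible intermediate vertex sequences; the minimum is 5, attained along the walk 0 → 2 → 2 → 2.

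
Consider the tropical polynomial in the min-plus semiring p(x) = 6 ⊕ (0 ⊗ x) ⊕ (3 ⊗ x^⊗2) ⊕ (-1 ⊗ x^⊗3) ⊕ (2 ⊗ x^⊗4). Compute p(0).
p(0) = -1

A tropical monomial a ⊗ x^⊗i evaluates to a + i · x. Evaluating each term at x = 0:
  Term 0 contributes 6 + 0 · 0 = 6
  Term 1 contributes 0 + 1 · 0 = 0
  Term 2 contributes 3 + 2 · 0 = 3
  Term 3 contributes -1 + 3 · 0 = -1
  Term 4 contributes 2 + 4 · 0 = 2
p(0) = ⊕ of these = min[6, 0, 3, -1, 2] = -1.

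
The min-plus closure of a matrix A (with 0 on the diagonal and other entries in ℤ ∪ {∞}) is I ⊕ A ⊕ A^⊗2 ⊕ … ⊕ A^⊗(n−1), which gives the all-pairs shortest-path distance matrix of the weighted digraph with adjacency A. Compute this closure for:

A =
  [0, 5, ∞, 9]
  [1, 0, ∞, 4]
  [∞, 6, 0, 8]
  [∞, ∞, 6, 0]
Closure =
  [0, 5, 15, 9]
  [1, 0, 10, 4]
  [7, 6, 0, 8]
  [13, 12, 6, 0]

This is the Floyd-Warshall all-pairs shortest-path computation. For each intermediate vertex k = 0, 1, …, 3, update dist[i][j] ← min(dist[i][j], dist[i][k] + dist[k][j]). The final matrix gives, for each (i, j), the minimum total weight of any directed path from i to j (possibly empty when i = j).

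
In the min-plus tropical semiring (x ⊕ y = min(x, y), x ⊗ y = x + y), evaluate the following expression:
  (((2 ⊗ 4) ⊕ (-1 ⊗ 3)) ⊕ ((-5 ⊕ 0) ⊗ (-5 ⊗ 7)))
(((2 ⊗ 4) ⊕ (-1 ⊗ 3)) ⊕ ((-5 ⊕ 0) ⊗ (-5 ⊗ 7))) = -3

Expand innermost to outermost. Recall ⊕ takes the minimum of its arguments and ⊗ takes their sum. Working out the expression (((2 ⊗ 4) ⊕ (-1 ⊗ 3)) ⊕ ((-5 ⊕ 0) ⊗ (-5 ⊗ 7))) gives -3.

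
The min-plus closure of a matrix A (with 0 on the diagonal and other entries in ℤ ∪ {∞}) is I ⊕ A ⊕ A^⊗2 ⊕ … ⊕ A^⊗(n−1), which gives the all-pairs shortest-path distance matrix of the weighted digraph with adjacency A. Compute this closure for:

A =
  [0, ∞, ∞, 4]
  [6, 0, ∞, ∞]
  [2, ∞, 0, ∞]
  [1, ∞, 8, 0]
Closure =
  [0, ∞, 12, 4]
  [6, 0, 18, 10]
  [2, ∞, 0, 6]
  [1, ∞, 8, 0]

This is the Floyd-Warshall all-pairs shortest-path computation. For each intermediate vertex k = 0, 1, …, 3, update dist[i][j] ← min(dist[i][j], dist[i][k] + dist[k][j]). The final matrix gives, for each (i, j), the minimum total weight of any directed path from i to j (possibly empty when i = j).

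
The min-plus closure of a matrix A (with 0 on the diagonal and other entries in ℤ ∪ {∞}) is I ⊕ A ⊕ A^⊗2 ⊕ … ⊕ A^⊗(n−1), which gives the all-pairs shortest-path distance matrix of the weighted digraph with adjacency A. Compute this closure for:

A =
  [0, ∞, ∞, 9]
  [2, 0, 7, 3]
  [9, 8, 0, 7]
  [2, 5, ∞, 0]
Closure =
  [0, 14, 21, 9]
  [2, 0, 7, 3]
  [9, 8, 0, 7]
  [2, 5, 12, 0]

This is the Floyd-Warshall all-pairs shortest-path computation. For each intermediate vertex k = 0, 1, …, 3, update dist[i][j] ← min(dist[i][j], dist[i][k] + dist[k][j]). The final matrix gives, for each (i, j), the minimum total weight of any directed path from i to j (possibly empty when i = j).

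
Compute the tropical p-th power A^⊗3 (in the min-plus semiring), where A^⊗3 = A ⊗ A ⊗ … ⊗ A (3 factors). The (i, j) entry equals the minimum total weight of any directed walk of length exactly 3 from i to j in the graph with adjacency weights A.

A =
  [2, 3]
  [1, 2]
A^⊗3 =
  [6, 7]
  [5, 6]

Each entry (A^⊗3)_ij equals the minimum over all length-3 walks i = v_0 → v_1 → … → v_3 = j of Σ_t A[v_t][v_{t+1}]. For example, for (i, j) = (0, 1) we minimise over 4 possible intermediate vertex sequences; the minimum is 7, attained along the walk 0 → 0 → 0 → 1.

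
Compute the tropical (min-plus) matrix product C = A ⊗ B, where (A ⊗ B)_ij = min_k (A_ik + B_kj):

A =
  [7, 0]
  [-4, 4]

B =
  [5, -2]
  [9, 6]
A ⊗ B =
  [9, 5]
  [1, -6]

Apply the min-plus product entry-by-entry:
  C[0][0] = min over k of (A[0][0] + B[0][0] = 7 + 5 = 12, A[0][1] + B[1][0] = 0 + 9 = 9) = 9 (attained at k = 1)
  C[0][1] = min over k of (A[0][0] + B[0][1] = 7 + -2 = 5, A[0][1] + B[1][1] = 0 + 6 = 6) = 5 (attained at k = 0)
  C[1][0] = min over k of (A[1][0] + B[0][0] = -4 + 5 = 1, A[1][1] + B[1][0] = 4 + 9 = 13) = 1 (attained at k = 0)
  C[1][1] = min over k of (A[1][0] + B[0][1] = -4 + -2 = -6, A[1][1] + B[1][1] = 4 + 6 = 10) = -6 (attained at k = 0)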